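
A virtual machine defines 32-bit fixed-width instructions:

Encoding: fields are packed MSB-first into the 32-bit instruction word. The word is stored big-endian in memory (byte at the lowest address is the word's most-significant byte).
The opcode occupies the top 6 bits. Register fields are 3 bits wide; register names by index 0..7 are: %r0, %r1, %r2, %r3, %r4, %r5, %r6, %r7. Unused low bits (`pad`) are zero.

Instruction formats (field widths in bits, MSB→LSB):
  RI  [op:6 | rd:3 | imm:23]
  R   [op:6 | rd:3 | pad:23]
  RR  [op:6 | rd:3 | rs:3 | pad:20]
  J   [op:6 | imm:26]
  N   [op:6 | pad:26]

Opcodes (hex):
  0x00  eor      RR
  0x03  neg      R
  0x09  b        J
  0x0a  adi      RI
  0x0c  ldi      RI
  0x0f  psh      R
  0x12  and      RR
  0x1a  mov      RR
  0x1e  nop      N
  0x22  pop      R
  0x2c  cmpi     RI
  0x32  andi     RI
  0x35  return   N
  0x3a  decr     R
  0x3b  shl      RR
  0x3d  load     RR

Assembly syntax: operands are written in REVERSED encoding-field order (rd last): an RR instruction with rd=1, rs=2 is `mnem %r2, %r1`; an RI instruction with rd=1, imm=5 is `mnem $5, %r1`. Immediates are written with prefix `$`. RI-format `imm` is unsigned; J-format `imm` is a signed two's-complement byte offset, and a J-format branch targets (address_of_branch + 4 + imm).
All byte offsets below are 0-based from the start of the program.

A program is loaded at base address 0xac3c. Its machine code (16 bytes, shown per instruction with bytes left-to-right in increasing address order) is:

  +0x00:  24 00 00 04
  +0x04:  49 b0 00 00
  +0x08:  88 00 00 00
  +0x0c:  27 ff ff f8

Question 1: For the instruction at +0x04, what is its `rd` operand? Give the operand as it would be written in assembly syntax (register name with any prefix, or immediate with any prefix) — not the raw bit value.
@+04  big-endian(49 b0 00 00) = 0x49b00000
  opcode bits[31:26]=0x12: and/RR
  [25:23] rd=3 = %r3
  [22:20] rs=3 = %r3

%r3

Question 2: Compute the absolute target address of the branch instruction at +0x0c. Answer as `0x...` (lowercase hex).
0xac44

[0c] 27 ff ff f8 → 0x27fffff8
  op=0x27fffff8>>26=0x9 ⇒ b (J)
  imm@[25:0]=0x3fffff8 (s26→-8) ⇒ $-8
  target = base 0xac3c + off 0x0c + 4 + imm -8 = 0xac44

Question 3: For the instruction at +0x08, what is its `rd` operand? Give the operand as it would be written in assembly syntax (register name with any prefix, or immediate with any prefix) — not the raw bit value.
+0x08: 88 00 00 00 ⇒ word 0x88000000 (big)
  opcode bits[31:26]=0x22: pop/R
  rd: (w>>23)&0x7=0x0 → %r0

%r0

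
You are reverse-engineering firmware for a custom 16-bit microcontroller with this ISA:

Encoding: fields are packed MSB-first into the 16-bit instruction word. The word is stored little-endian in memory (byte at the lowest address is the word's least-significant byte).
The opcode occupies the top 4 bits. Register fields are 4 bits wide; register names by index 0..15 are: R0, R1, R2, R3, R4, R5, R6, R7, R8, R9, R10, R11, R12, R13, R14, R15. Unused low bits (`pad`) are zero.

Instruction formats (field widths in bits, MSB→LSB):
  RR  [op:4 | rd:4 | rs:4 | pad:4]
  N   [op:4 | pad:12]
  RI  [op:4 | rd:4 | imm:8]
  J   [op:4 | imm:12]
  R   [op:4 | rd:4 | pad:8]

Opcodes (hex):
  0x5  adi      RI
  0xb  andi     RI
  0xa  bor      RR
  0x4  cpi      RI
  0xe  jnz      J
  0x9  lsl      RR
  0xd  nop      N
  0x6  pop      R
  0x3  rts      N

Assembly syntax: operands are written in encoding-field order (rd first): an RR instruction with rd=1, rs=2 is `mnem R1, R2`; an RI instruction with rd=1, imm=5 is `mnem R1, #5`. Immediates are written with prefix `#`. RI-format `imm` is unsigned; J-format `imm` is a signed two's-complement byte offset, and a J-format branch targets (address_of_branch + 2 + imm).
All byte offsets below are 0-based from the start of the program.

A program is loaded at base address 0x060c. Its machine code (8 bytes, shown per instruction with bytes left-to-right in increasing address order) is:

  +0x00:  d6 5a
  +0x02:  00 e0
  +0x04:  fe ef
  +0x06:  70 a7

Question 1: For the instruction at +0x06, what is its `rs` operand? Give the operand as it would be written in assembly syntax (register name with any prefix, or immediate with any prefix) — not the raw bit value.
R7

+0x06: 70 a7 ⇒ word 0xa770 (little)
  op=0xa770>>12=0xa ⇒ bor (RR)
  rd: (w>>8)&0xf=0x7 → R7
  rs: (w>>4)&0xf=0x7 → R7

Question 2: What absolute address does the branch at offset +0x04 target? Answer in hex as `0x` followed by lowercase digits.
@+04  little-endian(fe ef) = 0xeffe
  op=0xeffe>>12=0xe ⇒ jnz (J)
  imm@[11:0]=0xffe (s12→-2) ⇒ #-2
  target = base 0x060c + off 0x04 + 2 + imm -2 = 0x0610

0x0610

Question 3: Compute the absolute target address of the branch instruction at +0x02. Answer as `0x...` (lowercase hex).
off 0x02: read 00 e0 as little → 0xe000
  op=0xe000>>12=0xe ⇒ jnz (J)
  [11:0] imm=0 = #0
  target = base 0x060c + off 0x02 + 2 + imm 0 = 0x0610

0x0610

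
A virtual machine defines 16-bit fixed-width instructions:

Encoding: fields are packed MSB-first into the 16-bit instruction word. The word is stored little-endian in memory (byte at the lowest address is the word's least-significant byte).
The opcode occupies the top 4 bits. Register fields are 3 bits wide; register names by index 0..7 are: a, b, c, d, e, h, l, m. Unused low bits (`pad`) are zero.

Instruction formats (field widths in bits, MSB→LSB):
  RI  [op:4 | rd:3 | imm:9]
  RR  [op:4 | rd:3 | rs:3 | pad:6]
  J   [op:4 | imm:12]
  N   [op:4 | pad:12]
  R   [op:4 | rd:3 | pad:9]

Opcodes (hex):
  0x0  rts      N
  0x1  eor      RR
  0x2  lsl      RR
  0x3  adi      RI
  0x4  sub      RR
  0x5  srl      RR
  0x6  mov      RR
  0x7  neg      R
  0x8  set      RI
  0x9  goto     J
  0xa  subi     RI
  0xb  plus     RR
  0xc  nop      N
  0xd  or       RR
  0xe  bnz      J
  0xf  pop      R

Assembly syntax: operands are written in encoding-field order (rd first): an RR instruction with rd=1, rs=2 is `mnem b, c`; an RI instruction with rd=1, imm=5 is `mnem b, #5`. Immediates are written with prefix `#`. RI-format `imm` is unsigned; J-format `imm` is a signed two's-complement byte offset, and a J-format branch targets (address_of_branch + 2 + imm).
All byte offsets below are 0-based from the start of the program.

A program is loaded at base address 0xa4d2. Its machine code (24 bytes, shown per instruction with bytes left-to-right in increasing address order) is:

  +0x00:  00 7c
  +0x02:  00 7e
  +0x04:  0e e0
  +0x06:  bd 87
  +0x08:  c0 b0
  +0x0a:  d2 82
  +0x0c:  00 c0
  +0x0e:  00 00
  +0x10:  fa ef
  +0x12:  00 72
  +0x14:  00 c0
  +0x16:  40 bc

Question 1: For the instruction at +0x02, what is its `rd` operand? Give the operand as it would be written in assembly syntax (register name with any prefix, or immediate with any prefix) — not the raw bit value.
@+02  little-endian(00 7e) = 0x7e00
  top 4b → 0x7 → neg [R]
  [11:9] rd=7 = m

m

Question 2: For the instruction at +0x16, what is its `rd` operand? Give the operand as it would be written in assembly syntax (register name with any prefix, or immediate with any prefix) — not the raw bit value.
l

+0x16: 40 bc ⇒ word 0xbc40 (little)
  top 4b → 0xb → plus [RR]
  rd: (w>>9)&0x7=0x6 → l
  rs: (w>>6)&0x7=0x1 → b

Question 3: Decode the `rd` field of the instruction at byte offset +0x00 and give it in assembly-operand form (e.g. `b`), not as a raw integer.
[00] 00 7c → 0x7c00
  opcode bits[15:12]=0x7: neg/R
  rd@[11:9]=0x6 ⇒ l

l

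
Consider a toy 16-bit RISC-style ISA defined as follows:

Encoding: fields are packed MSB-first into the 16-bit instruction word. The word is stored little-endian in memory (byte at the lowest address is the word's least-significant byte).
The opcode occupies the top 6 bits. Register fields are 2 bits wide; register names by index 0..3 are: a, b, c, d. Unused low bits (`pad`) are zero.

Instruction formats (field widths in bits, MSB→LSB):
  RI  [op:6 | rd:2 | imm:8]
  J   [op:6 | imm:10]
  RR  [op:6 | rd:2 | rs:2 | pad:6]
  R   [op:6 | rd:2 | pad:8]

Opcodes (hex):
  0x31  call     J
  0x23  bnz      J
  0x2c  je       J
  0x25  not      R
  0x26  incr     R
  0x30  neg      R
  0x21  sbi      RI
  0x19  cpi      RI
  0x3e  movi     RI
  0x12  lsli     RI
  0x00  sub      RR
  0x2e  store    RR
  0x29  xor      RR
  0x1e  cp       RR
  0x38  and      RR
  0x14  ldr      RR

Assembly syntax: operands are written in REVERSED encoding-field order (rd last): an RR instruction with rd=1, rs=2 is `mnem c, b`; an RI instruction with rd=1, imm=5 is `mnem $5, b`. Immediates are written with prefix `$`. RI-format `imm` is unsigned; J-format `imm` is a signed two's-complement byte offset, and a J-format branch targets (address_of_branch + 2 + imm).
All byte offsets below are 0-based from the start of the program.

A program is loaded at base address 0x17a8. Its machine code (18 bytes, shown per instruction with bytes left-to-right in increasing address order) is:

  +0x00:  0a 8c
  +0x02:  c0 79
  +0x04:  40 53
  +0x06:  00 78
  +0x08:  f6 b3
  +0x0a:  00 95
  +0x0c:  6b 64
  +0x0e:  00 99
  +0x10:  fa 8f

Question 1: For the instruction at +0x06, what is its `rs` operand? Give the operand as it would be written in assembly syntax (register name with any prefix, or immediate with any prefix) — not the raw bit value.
a

+0x06: 00 78 ⇒ word 0x7800 (little)
  top 6b → 0x1e → cp [RR]
  rd: (w>>8)&0x3=0x0 → a
  rs: (w>>6)&0x3=0x0 → a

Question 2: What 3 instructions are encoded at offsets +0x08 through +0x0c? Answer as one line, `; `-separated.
je $-10; not b; cpi $107, a

off 0x08: read f6 b3 as little → 0xb3f6
  top 6b → 0x2c → je [J]
  [9:0] imm=1014 (s10→-10) = $-10
off 0x0a: read 00 95 as little → 0x9500
  top 6b → 0x25 → not [R]
  [9:8] rd=1 = b
off 0x0c: read 6b 64 as little → 0x646b
  top 6b → 0x19 → cpi [RI]
  [9:8] rd=0 = a
  [7:0] imm=107 = $107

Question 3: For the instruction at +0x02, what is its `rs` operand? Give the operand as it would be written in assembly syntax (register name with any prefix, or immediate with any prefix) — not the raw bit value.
@+02  little-endian(c0 79) = 0x79c0
  top 6b → 0x1e → cp [RR]
  rd: (w>>8)&0x3=0x1 → b
  rs: (w>>6)&0x3=0x3 → d

d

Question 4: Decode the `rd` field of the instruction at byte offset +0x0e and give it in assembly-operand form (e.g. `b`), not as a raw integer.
+0x0e: 00 99 ⇒ word 0x9900 (little)
  top 6b → 0x26 → incr [R]
  rd@[9:8]=0x1 ⇒ b

b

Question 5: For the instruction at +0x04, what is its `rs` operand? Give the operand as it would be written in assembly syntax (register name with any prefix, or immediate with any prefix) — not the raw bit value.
@+04  little-endian(40 53) = 0x5340
  op=0x5340>>10=0x14 ⇒ ldr (RR)
  [9:8] rd=3 = d
  [7:6] rs=1 = b

b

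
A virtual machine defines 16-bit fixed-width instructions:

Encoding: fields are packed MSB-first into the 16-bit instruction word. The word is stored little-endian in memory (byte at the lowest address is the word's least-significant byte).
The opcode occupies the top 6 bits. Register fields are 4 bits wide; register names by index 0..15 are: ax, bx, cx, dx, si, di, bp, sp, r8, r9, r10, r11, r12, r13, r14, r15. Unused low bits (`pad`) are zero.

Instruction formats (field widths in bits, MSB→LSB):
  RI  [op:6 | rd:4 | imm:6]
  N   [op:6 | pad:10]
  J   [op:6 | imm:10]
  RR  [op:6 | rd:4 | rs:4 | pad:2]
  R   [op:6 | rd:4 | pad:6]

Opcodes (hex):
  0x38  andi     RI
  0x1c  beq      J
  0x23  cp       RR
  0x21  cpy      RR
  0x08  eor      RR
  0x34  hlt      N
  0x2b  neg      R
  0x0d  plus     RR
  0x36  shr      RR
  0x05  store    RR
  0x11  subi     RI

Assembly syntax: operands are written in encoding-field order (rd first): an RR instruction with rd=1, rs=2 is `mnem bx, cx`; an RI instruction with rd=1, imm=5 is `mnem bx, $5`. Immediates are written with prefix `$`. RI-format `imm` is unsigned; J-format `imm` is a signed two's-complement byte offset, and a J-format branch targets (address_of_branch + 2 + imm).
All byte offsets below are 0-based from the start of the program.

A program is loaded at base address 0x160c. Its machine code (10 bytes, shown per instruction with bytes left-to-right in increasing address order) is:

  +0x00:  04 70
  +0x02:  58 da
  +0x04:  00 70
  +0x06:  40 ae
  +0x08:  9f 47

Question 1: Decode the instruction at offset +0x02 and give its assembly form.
@+02  little-endian(58 da) = 0xda58
  top 6b → 0x36 → shr [RR]
  rd@[9:6]=0x9 ⇒ r9
  rs@[5:2]=0x6 ⇒ bp

shr r9, bp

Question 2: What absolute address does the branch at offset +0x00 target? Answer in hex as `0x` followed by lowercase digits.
off 0x00: read 04 70 as little → 0x7004
  top 6b → 0x1c → beq [J]
  [9:0] imm=4 = $4
  target = base 0x160c + off 0x00 + 2 + imm 4 = 0x1612

0x1612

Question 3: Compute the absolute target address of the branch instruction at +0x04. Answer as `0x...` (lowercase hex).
off 0x04: read 00 70 as little → 0x7000
  top 6b → 0x1c → beq [J]
  imm@[9:0]=0x0 ⇒ $0
  target = base 0x160c + off 0x04 + 2 + imm 0 = 0x1612

0x1612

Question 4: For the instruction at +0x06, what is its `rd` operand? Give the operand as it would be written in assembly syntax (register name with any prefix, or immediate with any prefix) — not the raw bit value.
@+06  little-endian(40 ae) = 0xae40
  opcode bits[15:10]=0x2b: neg/R
  [9:6] rd=9 = r9

r9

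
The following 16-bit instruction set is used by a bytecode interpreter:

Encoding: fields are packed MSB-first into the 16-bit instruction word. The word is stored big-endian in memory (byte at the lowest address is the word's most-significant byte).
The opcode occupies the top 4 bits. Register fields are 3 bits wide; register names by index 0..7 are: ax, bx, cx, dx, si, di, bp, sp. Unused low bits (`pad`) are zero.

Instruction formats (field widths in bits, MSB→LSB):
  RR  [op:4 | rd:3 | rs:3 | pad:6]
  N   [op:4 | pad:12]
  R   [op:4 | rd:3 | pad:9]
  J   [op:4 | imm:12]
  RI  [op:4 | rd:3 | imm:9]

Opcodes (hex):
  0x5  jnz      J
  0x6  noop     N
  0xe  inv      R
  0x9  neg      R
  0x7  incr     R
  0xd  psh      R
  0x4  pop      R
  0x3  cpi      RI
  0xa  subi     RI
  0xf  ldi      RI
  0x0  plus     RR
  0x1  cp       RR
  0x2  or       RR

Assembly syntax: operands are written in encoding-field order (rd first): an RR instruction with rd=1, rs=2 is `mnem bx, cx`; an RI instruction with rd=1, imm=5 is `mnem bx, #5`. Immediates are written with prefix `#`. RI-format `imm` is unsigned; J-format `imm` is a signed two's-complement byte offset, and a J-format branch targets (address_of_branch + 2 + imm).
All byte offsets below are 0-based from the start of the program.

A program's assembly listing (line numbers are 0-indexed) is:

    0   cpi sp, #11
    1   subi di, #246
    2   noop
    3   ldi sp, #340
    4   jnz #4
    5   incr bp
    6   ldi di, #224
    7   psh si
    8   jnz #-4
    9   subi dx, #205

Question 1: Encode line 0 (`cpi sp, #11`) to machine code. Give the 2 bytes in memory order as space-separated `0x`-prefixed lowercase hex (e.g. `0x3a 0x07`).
0x3e 0x0b

0. cpi fields op=0x3:4|rd=7:3|imm=11:9 → word 3e0bh → 3e 0b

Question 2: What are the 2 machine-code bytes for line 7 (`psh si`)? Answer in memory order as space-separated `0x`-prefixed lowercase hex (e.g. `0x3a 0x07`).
L7: psh op=0xd:4|rd=4:3|pad=0:9 ⇒ 0xd800 ⇒ big d8 00

0xd8 0x00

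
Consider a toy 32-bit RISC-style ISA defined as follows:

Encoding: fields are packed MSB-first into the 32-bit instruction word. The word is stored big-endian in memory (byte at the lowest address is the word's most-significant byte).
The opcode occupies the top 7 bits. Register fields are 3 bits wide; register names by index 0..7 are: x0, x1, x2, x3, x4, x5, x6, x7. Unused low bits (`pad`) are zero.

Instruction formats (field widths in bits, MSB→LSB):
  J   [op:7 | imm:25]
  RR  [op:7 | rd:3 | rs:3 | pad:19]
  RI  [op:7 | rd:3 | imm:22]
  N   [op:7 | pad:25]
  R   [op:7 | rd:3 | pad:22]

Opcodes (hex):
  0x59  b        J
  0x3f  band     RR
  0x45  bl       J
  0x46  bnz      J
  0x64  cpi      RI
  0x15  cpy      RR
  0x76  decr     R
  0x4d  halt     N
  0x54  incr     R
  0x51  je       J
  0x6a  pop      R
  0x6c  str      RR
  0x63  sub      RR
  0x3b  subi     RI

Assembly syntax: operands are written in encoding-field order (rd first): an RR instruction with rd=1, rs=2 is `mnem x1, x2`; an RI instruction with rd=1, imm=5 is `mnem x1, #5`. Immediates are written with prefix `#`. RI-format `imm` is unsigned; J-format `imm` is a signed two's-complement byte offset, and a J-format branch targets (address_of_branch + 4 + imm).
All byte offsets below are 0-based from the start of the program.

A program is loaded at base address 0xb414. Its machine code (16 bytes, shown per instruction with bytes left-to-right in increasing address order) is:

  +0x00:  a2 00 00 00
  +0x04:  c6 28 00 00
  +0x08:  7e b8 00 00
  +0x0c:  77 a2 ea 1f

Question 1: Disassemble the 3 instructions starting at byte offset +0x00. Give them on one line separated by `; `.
+0x00: a2 00 00 00 ⇒ word 0xa2000000 (big)
  opcode bits[31:25]=0x51: je/J
  [24:0] imm=0 = #0
+0x04: c6 28 00 00 ⇒ word 0xc6280000 (big)
  opcode bits[31:25]=0x63: sub/RR
  [24:22] rd=0 = x0
  [21:19] rs=5 = x5
+0x08: 7e b8 00 00 ⇒ word 0x7eb80000 (big)
  opcode bits[31:25]=0x3f: band/RR
  [24:22] rd=2 = x2
  [21:19] rs=7 = x7

je #0; sub x0, x5; band x2, x7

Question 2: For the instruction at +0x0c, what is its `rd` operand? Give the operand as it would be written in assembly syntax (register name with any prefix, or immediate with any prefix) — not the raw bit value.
x6

@+0c  big-endian(77 a2 ea 1f) = 0x77a2ea1f
  top 7b → 0x3b → subi [RI]
  rd@[24:22]=0x6 ⇒ x6
  imm@[21:0]=0x22ea1f ⇒ #2288159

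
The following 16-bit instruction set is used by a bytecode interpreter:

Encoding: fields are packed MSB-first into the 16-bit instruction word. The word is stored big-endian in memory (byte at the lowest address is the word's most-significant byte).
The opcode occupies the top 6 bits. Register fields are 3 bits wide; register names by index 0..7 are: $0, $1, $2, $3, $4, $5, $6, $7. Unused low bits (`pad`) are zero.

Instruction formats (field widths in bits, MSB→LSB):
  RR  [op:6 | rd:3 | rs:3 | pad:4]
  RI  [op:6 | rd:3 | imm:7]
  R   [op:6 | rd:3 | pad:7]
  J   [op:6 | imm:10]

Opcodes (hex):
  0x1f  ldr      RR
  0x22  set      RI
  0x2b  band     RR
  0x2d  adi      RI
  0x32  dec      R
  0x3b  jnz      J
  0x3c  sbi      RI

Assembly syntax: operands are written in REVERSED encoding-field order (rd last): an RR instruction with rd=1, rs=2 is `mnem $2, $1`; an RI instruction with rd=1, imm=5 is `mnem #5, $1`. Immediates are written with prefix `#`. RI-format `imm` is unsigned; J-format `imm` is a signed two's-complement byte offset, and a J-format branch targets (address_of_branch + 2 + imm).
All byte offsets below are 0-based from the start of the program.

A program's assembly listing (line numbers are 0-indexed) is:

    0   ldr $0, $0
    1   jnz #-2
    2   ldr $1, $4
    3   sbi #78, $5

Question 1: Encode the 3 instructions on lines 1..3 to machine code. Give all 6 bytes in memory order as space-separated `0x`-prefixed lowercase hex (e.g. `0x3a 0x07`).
0xef 0xfe 0x7e 0x10 0xf2 0xce

L1: jnz op=0x3b:6|imm=-2:10 ⇒ 0xeffe ⇒ big ef fe
L2: ldr op=0x1f:6|rd=4:3|rs=1:3|pad=0:4 ⇒ 0x7e10 ⇒ big 7e 10
L3: sbi op=0x3c:6|rd=5:3|imm=78:7 ⇒ 0xf2ce ⇒ big f2 ce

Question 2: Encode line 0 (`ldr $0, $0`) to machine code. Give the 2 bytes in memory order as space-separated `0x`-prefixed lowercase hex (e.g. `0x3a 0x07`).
0x7c 0x00

0. ldr fields op=0x1f:6|rd=0:3|rs=0:3|pad=0:4 → word 7c00h → 7c 00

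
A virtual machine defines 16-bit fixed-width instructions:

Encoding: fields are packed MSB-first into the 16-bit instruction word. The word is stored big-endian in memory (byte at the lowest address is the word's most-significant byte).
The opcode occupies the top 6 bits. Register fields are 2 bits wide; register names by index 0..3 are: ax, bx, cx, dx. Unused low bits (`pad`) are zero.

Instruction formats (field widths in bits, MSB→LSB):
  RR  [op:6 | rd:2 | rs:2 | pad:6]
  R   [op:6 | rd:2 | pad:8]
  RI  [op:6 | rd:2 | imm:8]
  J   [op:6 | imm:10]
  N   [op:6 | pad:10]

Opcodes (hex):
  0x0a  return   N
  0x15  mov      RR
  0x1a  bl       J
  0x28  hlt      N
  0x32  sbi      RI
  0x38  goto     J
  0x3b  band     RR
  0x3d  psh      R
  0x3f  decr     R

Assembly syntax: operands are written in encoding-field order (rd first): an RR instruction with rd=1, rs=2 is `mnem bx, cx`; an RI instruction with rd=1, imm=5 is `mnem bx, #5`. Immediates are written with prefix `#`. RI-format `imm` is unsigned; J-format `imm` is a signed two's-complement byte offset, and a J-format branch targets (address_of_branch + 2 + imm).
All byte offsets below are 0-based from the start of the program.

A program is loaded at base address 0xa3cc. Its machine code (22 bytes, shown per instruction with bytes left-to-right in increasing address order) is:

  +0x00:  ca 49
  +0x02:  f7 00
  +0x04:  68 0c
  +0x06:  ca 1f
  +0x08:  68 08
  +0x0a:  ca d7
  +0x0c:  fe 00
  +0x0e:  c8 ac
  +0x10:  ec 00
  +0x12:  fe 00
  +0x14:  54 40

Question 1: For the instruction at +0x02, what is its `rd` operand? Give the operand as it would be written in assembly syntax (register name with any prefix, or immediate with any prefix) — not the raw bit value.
[02] f7 00 → 0xf700
  opcode bits[15:10]=0x3d: psh/R
  [9:8] rd=3 = dx

dx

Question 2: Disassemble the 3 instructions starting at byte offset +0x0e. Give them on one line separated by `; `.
sbi ax, #172; band ax, ax; decr cx

[0e] c8 ac → 0xc8ac
  top 6b → 0x32 → sbi [RI]
  rd@[9:8]=0x0 ⇒ ax
  imm@[7:0]=0xac ⇒ #172
[10] ec 00 → 0xec00
  top 6b → 0x3b → band [RR]
  rd@[9:8]=0x0 ⇒ ax
  rs@[7:6]=0x0 ⇒ ax
[12] fe 00 → 0xfe00
  top 6b → 0x3f → decr [R]
  rd@[9:8]=0x2 ⇒ cx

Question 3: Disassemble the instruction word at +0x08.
bl #8

@+08  big-endian(68 08) = 0x6808
  op=0x6808>>10=0x1a ⇒ bl (J)
  [9:0] imm=8 = #8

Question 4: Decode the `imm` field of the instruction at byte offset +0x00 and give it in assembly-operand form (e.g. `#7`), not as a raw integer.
+0x00: ca 49 ⇒ word 0xca49 (big)
  op=0xca49>>10=0x32 ⇒ sbi (RI)
  rd: (w>>8)&0x3=0x2 → cx
  imm: (w>>0)&0xff=0x49 → #73

#73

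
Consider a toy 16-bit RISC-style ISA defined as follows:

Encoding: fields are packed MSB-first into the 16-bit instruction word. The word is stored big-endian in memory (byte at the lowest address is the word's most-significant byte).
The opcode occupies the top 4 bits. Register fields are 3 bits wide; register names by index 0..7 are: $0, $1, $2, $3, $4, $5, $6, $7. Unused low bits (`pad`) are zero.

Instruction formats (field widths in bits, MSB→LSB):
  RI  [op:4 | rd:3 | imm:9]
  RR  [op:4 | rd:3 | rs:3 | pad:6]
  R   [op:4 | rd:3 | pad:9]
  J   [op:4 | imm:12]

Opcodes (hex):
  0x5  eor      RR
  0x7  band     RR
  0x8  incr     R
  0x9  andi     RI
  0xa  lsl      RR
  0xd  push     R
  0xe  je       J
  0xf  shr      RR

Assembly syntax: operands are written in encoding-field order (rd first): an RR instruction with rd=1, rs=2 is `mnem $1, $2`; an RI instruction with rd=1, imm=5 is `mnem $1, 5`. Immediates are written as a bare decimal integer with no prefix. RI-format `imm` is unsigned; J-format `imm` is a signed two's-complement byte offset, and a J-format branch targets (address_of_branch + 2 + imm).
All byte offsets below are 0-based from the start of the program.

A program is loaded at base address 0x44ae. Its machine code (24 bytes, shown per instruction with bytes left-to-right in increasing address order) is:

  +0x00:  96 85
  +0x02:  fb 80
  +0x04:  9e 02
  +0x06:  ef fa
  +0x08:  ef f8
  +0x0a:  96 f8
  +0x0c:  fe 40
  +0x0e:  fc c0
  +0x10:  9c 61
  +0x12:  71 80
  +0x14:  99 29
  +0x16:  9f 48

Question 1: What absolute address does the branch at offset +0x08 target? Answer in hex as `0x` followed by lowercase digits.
[08] ef f8 → 0xeff8
  top 4b → 0xe → je [J]
  imm: (w>>0)&0xfff=0xff8 (s12→-8) → -8
  target = base 0x44ae + off 0x08 + 2 + imm -8 = 0x44b0

0x44b0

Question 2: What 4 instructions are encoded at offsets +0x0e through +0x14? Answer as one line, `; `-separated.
shr $6, $3; andi $6, 97; band $0, $6; andi $4, 297

off 0x0e: read fc c0 as big → 0xfcc0
  opcode bits[15:12]=0xf: shr/RR
  [11:9] rd=6 = $6
  [8:6] rs=3 = $3
off 0x10: read 9c 61 as big → 0x9c61
  opcode bits[15:12]=0x9: andi/RI
  [11:9] rd=6 = $6
  [8:0] imm=97 = 97
off 0x12: read 71 80 as big → 0x7180
  opcode bits[15:12]=0x7: band/RR
  [11:9] rd=0 = $0
  [8:6] rs=6 = $6
off 0x14: read 99 29 as big → 0x9929
  opcode bits[15:12]=0x9: andi/RI
  [11:9] rd=4 = $4
  [8:0] imm=297 = 297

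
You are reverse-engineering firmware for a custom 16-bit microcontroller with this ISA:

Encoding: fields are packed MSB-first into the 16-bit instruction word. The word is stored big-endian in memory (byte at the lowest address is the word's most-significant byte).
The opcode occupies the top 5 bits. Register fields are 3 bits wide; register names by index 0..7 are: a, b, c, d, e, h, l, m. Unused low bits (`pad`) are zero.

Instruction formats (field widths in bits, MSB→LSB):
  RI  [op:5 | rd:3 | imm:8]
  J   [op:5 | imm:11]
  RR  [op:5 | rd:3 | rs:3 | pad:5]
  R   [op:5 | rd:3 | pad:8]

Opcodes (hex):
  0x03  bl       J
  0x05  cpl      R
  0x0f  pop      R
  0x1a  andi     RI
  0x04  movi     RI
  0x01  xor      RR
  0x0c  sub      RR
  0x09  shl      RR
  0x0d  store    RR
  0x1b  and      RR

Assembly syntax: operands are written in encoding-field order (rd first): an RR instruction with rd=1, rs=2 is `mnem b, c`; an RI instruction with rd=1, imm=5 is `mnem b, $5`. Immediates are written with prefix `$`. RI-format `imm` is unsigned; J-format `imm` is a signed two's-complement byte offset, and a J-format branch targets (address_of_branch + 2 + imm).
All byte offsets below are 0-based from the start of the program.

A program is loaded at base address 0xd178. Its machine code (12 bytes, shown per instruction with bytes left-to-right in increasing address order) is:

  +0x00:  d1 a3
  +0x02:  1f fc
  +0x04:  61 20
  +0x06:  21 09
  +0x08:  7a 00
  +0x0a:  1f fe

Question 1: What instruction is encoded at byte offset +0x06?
+0x06: 21 09 ⇒ word 0x2109 (big)
  op=0x2109>>11=0x4 ⇒ movi (RI)
  [10:8] rd=1 = b
  [7:0] imm=9 = $9

movi b, $9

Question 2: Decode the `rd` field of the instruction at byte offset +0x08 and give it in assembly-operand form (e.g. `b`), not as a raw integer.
c

off 0x08: read 7a 00 as big → 0x7a00
  opcode bits[15:11]=0xf: pop/R
  rd@[10:8]=0x2 ⇒ c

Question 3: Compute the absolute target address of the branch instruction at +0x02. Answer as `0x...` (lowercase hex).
[02] 1f fc → 0x1ffc
  op=0x1ffc>>11=0x3 ⇒ bl (J)
  imm: (w>>0)&0x7ff=0x7fc (s11→-4) → $-4
  target = base 0xd178 + off 0x02 + 2 + imm -4 = 0xd178

0xd178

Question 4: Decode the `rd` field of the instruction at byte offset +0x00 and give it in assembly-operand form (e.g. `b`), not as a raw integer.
[00] d1 a3 → 0xd1a3
  top 5b → 0x1a → andi [RI]
  rd@[10:8]=0x1 ⇒ b
  imm@[7:0]=0xa3 ⇒ $163

b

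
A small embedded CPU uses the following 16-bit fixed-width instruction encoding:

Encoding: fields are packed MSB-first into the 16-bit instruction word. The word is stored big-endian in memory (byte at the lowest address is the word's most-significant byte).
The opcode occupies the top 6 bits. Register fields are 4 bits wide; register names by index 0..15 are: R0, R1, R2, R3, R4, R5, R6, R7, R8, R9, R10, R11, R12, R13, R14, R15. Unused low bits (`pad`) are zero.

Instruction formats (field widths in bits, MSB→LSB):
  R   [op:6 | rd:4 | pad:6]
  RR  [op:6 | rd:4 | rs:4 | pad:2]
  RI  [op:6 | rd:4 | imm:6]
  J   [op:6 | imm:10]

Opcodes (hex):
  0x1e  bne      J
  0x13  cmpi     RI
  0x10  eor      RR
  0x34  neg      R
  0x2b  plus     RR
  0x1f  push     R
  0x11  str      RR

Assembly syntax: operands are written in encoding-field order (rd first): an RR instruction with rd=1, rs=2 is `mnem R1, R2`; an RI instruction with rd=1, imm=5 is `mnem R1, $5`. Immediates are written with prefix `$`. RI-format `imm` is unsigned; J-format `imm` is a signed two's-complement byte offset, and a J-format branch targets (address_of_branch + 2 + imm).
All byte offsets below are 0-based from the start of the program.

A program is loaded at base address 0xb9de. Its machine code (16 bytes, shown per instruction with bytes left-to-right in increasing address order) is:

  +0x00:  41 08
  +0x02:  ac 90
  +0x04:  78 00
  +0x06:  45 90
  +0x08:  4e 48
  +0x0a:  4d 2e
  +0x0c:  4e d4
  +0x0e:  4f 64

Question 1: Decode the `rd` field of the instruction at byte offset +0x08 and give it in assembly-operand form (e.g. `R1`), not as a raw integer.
off 0x08: read 4e 48 as big → 0x4e48
  top 6b → 0x13 → cmpi [RI]
  [9:6] rd=9 = R9
  [5:0] imm=8 = $8

R9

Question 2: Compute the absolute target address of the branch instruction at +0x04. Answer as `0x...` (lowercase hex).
0xb9e4

+0x04: 78 00 ⇒ word 0x7800 (big)
  opcode bits[15:10]=0x1e: bne/J
  imm@[9:0]=0x0 ⇒ $0
  target = base 0xb9de + off 0x04 + 2 + imm 0 = 0xb9e4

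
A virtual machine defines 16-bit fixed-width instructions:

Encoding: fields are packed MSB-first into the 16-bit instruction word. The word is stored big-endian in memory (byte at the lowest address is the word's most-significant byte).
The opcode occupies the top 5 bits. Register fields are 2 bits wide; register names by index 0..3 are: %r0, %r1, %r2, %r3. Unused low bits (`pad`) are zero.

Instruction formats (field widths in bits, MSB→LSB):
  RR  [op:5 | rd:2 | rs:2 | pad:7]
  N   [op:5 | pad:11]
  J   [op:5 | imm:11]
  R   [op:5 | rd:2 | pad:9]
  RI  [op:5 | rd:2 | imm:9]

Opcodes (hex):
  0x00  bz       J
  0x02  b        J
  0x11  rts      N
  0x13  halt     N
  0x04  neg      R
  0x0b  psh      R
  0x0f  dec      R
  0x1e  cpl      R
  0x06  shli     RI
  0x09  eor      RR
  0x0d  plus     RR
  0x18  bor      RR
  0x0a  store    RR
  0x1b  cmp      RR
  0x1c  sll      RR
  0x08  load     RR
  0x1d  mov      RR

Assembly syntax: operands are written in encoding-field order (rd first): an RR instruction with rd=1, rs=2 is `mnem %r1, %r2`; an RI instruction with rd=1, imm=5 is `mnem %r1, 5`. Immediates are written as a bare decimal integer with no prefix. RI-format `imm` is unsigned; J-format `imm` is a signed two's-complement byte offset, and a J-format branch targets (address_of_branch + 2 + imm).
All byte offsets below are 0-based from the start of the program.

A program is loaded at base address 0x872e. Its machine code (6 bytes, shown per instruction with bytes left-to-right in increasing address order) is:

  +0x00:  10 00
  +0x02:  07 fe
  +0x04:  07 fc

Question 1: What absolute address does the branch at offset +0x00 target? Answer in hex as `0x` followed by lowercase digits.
@+00  big-endian(10 00) = 0x1000
  opcode bits[15:11]=0x2: b/J
  imm: (w>>0)&0x7ff=0x0 → 0
  target = base 0x872e + off 0x00 + 2 + imm 0 = 0x8730

0x8730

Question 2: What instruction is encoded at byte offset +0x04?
off 0x04: read 07 fc as big → 0x07fc
  opcode bits[15:11]=0x0: bz/J
  imm@[10:0]=0x7fc (s11→-4) ⇒ -4

bz -4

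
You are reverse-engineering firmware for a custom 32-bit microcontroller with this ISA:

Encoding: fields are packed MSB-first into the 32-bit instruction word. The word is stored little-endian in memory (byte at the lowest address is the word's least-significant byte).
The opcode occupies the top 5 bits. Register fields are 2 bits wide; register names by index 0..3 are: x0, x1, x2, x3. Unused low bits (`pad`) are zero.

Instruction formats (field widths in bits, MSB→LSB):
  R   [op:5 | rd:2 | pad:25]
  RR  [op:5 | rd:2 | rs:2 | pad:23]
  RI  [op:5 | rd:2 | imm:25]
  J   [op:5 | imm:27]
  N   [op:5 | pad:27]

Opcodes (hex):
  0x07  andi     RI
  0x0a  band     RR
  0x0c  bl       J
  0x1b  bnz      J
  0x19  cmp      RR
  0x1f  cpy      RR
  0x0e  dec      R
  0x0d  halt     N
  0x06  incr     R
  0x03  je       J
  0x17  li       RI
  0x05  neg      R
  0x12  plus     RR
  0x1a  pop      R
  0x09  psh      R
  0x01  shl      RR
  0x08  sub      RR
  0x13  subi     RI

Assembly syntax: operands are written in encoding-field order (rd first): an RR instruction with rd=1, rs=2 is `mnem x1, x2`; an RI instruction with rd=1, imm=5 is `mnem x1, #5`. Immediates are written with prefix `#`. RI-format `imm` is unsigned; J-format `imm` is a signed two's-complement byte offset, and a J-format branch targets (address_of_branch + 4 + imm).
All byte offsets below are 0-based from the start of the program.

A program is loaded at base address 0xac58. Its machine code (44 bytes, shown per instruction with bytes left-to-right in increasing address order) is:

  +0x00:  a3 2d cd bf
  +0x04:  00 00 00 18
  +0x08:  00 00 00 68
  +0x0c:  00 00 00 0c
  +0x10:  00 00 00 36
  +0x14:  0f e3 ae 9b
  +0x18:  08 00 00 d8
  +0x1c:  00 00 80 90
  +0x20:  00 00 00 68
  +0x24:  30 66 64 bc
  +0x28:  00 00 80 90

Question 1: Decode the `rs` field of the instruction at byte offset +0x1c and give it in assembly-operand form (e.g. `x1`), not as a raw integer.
+0x1c: 00 00 80 90 ⇒ word 0x90800000 (little)
  opcode bits[31:27]=0x12: plus/RR
  rd@[26:25]=0x0 ⇒ x0
  rs@[24:23]=0x1 ⇒ x1

x1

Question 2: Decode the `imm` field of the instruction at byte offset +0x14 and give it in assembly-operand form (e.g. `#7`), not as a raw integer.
#28238607

[14] 0f e3 ae 9b → 0x9baee30f
  top 5b → 0x13 → subi [RI]
  rd: (w>>25)&0x3=0x1 → x1
  imm: (w>>0)&0x1ffffff=0x1aee30f → #28238607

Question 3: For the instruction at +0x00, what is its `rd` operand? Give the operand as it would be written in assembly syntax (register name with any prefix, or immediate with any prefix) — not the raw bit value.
off 0x00: read a3 2d cd bf as little → 0xbfcd2da3
  opcode bits[31:27]=0x17: li/RI
  rd@[26:25]=0x3 ⇒ x3
  imm@[24:0]=0x1cd2da3 ⇒ #30223779

x3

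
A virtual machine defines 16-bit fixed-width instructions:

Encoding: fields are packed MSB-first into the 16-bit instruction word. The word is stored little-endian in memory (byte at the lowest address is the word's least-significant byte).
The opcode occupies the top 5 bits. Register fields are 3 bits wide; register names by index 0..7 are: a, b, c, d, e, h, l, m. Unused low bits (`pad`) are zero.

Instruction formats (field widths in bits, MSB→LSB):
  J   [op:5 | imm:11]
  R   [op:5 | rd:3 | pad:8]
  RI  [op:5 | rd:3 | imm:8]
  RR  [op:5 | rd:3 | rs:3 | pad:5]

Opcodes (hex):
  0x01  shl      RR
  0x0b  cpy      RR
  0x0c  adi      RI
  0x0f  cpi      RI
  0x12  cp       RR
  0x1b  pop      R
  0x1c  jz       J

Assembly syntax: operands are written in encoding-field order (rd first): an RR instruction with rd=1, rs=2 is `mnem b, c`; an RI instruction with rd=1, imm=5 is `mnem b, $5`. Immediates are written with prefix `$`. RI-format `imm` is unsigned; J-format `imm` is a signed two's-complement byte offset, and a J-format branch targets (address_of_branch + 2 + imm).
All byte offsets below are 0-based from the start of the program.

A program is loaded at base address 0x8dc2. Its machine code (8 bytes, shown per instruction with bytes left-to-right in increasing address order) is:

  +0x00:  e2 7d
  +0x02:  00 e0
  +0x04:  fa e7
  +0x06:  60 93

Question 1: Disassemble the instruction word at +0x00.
cpi h, $226

+0x00: e2 7d ⇒ word 0x7de2 (little)
  opcode bits[15:11]=0xf: cpi/RI
  rd@[10:8]=0x5 ⇒ h
  imm@[7:0]=0xe2 ⇒ $226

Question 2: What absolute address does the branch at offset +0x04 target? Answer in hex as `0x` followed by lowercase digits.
+0x04: fa e7 ⇒ word 0xe7fa (little)
  op=0xe7fa>>11=0x1c ⇒ jz (J)
  [10:0] imm=2042 (s11→-6) = $-6
  target = base 0x8dc2 + off 0x04 + 2 + imm -6 = 0x8dc2

0x8dc2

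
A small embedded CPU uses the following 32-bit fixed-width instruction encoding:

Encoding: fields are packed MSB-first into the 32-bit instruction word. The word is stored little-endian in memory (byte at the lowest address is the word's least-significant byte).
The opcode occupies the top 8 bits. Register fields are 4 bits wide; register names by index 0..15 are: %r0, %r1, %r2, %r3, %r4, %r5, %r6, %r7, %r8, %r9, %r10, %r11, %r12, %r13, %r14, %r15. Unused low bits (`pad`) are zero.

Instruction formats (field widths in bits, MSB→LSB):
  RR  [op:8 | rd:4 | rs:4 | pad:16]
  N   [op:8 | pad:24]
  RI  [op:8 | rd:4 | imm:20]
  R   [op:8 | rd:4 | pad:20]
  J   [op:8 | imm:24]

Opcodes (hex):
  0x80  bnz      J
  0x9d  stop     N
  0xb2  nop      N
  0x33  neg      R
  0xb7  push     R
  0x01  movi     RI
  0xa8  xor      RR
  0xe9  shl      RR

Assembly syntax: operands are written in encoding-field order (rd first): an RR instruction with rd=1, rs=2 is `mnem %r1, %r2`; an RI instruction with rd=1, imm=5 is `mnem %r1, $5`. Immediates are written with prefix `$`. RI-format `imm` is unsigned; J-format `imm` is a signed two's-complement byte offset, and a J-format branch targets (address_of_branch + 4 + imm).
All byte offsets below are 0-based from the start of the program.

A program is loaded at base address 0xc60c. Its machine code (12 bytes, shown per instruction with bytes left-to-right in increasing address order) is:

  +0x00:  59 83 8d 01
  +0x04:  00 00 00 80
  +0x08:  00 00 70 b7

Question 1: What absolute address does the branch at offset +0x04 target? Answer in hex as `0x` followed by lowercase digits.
0xc614

[04] 00 00 00 80 → 0x80000000
  top 8b → 0x80 → bnz [J]
  [23:0] imm=0 = $0
  target = base 0xc60c + off 0x04 + 4 + imm 0 = 0xc614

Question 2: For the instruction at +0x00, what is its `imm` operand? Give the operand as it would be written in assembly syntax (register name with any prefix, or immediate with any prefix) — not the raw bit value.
$885593

[00] 59 83 8d 01 → 0x018d8359
  opcode bits[31:24]=0x1: movi/RI
  rd: (w>>20)&0xf=0x8 → %r8
  imm: (w>>0)&0xfffff=0xd8359 → $885593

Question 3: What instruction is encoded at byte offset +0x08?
@+08  little-endian(00 00 70 b7) = 0xb7700000
  opcode bits[31:24]=0xb7: push/R
  rd: (w>>20)&0xf=0x7 → %r7

push %r7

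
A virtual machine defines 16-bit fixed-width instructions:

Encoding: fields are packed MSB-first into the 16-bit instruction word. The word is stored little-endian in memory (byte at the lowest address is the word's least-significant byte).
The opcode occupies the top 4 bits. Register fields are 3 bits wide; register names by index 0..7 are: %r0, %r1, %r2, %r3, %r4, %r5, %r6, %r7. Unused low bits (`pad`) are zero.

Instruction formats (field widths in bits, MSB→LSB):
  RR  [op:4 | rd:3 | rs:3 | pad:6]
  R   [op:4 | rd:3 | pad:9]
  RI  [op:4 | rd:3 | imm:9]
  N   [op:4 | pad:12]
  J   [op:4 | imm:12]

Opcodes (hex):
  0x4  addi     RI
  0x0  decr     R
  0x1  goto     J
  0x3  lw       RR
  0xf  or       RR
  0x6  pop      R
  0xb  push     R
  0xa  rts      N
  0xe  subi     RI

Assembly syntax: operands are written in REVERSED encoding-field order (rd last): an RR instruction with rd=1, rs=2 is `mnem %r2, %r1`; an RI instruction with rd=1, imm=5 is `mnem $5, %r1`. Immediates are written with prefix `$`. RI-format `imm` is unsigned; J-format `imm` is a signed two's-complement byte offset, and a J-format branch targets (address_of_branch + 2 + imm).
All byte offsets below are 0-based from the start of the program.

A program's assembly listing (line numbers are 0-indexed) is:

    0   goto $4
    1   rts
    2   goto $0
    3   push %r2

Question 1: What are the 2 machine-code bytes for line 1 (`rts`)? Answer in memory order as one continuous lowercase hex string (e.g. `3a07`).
line 1 (rts): pack op=0xa:4|pad=0:12 = 0xa000; little→ 00 a0

00a0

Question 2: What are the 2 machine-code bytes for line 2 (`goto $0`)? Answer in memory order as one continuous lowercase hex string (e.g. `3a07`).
L2: goto op=0x1:4|imm=0:12 ⇒ 0x1000 ⇒ little 00 10

0010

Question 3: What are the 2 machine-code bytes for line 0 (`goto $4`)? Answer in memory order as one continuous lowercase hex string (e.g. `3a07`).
L0: goto op=0x1:4|imm=4:12 ⇒ 0x1004 ⇒ little 04 10

0410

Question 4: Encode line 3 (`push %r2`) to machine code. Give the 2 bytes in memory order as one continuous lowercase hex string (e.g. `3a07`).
00b4

line 3 (push): pack op=0xb:4|rd=2:3|pad=0:9 = 0xb400; little→ 00 b4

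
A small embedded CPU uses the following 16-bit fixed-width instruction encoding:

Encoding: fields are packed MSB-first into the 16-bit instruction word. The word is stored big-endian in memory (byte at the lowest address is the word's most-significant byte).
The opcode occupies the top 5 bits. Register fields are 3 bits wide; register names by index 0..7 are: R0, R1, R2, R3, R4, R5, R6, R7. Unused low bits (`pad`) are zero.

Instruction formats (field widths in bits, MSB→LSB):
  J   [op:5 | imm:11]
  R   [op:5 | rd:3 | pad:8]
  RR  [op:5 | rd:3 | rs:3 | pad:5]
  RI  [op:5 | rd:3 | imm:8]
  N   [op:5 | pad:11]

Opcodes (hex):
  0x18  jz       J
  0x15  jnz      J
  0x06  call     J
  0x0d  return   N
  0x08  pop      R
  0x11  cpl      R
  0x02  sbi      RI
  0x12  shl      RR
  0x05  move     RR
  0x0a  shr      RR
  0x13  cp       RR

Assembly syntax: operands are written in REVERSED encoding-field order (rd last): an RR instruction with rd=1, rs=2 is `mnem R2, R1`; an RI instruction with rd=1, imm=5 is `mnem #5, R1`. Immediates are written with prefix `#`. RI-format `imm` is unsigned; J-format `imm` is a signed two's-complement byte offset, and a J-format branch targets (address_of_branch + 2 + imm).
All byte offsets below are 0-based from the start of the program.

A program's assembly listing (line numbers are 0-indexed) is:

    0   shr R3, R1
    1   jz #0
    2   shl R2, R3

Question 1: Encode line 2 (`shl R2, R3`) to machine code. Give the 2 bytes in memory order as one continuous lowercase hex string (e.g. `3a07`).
L2: shl op=0x12:5|rd=3:3|rs=2:3|pad=0:5 ⇒ 0x9340 ⇒ big 93 40

9340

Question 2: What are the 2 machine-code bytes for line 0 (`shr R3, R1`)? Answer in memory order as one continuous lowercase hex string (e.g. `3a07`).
5160

line 0 (shr): pack op=0xa:5|rd=1:3|rs=3:3|pad=0:5 = 0x5160; big→ 51 60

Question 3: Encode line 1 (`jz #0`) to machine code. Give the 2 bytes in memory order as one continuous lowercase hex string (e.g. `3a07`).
L1: jz op=0x18:5|imm=0:11 ⇒ 0xc000 ⇒ big c0 00

c000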